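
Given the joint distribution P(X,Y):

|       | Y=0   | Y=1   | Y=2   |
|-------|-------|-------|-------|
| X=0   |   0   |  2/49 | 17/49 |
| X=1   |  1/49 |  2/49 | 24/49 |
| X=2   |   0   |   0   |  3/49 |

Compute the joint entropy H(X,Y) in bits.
1.7722 bits

H(X,Y) = -Σ_{x,y} P(x,y) log₂ P(x,y). Per-cell terms -P(x,y)·log₂P(x,y):
  X=0: 0.000000, 0.188356, 0.529861
  X=1: 0.114586, 0.188356, 0.504366
  X=2: 0.000000, 0.000000, 0.246719
  (cells with P = 0 contribute 0)
Sum of the 9 terms: H(X,Y) = 1.7722 bits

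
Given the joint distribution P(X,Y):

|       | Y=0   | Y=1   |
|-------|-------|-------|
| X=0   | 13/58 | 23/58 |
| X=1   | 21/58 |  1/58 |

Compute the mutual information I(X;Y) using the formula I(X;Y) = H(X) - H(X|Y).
0.2916 bits

I(X;Y) = H(X) - H(X|Y)

Marginal of X (row sums):
  P(X=0) = 13/58 + 23/58 = 18/29
  P(X=1) = 21/58 + 1/58 = 11/29
H(X) = -[(18/29)·log₂(18/29) + (11/29)·log₂(11/29)]
  = 0.4271 + 0.5305 = 0.9576 bits

Marginal of Y (column sums):
  P(Y=0) = 13/58 + 21/58 = 17/29
  P(Y=1) = 23/58 + 1/58 = 12/29
H(X|Y) = Σ_y P(y)·H(X|Y=y):
  Y=0: P(Y=0) = 17/29, P(X|Y=0) = (13/34, 21/34) → H(X|Y=0) = 0.9597
  Y=1: P(Y=1) = 12/29, P(X|Y=1) = (23/24, 1/24) → H(X|Y=1) = 0.2499
H(X|Y) = (17/29)·0.9597 + (12/29)·0.2499 = 0.6660 bits

I(X;Y) = H(X) - H(X|Y) = 0.9576 - 0.6660 = 0.2916 bits

Cross-check via I(X;Y) = H(X) + H(Y) - H(X,Y): computing H(Y) from the column sums and H(X,Y) from the 4 cells in the same way gives H(Y) = 0.9784 bits and H(X,Y) = 1.6444 bits, so
I(X;Y) = 0.9576 + 0.9784 - 1.6444 = 0.2916 bits ✓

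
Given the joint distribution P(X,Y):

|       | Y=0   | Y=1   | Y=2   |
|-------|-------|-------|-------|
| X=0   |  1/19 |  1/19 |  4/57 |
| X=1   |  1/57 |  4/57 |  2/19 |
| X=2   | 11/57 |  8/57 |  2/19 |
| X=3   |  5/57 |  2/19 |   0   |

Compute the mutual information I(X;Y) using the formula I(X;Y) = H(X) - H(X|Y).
0.1768 bits

I(X;Y) = H(X) - H(X|Y)

Marginal of X (row sums):
  P(X=0) = 1/19 + 1/19 + 4/57 = 10/57
  P(X=1) = 1/57 + 4/57 + 2/19 = 11/57
  P(X=2) = 11/57 + 8/57 + 2/19 = 25/57
  P(X=3) = 5/57 + 2/19 + 0 = 11/57
H(X) = -[(10/57)·log₂(10/57) + (11/57)·log₂(11/57) + (25/57)·log₂(25/57) + (11/57)·log₂(11/57)]
  = 0.44052 + 0.45804 + 0.52151 + 0.45804 = 1.8781 bits

Marginal of Y (column sums):
  P(Y=0) = 1/19 + 1/57 + 11/57 + 5/57 = 20/57
  P(Y=1) = 1/19 + 4/57 + 8/57 + 2/19 = 7/19
  P(Y=2) = 4/57 + 2/19 + 2/19 + 0 = 16/57
H(X|Y) = Σ_y P(y)·H(X|Y=y):
  Y=0: P(Y=0) = 20/57, P(X|Y=0) = (3/20, 1/20, 11/20, 1/4) → H(X|Y=0) = 1.60101
  Y=1: P(Y=1) = 7/19, P(X|Y=1) = (1/7, 4/21, 8/21, 2/7) → H(X|Y=1) = 1.90352
  Y=2: P(Y=2) = 16/57, P(X|Y=2) = (1/4, 3/8, 3/8, 0) → H(X|Y=2) = 1.56128
H(X|Y) = (20/57)·1.60101 + (7/19)·1.90352 + (16/57)·1.56128 = 1.7013 bits

I(X;Y) = H(X) - H(X|Y) = 1.8781 - 1.7013 = 0.1768 bits

Cross-check via I(X;Y) = H(X) + H(Y) - H(X,Y): computing H(Y) from the column sums and H(X,Y) from the 12 cells in the same way gives H(Y) = 1.5754 bits and H(X,Y) = 3.2767 bits, so
I(X;Y) = 1.8781 + 1.5754 - 3.2767 = 0.1768 bits ✓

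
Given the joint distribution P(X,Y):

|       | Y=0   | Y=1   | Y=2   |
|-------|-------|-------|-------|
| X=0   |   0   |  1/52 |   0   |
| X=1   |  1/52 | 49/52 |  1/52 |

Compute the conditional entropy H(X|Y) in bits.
0.1360 bits

H(X|Y) = H(X,Y) - H(Y)

H(X,Y) = -Σ_{x,y} P(x,y) log₂ P(x,y). Per-cell terms -P(x,y)·log₂P(x,y):
  X=0: 0.0000000, 0.1096238, 0.0000000
  X=1: 0.1096238, 0.0807839, 0.1096238
  (cells with P = 0 contribute 0)
Sum of the 6 terms: H(X,Y) = 0.409655 bits

Marginal of Y (column sums):
  P(Y=0) = 0 + 1/52 = 1/52
  P(Y=1) = 1/52 + 49/52 = 25/26
  P(Y=2) = 0 + 1/52 = 1/52
H(Y) = -[(1/52)·log₂(1/52) + (25/26)·log₂(25/26) + (1/52)·log₂(1/52)]
  = 0.1096238 + 0.0544072 + 0.1096238 = 0.273655 bits

H(X|Y) = H(X,Y) - H(Y) = 0.409655 - 0.273655 = 0.1360 bits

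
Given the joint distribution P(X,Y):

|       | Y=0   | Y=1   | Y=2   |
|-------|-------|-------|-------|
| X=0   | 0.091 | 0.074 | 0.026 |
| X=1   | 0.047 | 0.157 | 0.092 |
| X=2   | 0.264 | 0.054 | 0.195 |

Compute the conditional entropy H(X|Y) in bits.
1.2983 bits

H(X|Y) = H(X,Y) - H(Y)

H(X,Y) = -Σ_{x,y} P(x,y) log₂ P(x,y). Per-cell terms -P(x,y)·log₂P(x,y):
  X=0: 0.31468, 0.27797, 0.13690
  X=1: 0.20733, 0.41937, 0.31668
  X=2: 0.50725, 0.22739, 0.45990
Sum of the 9 terms: H(X,Y) = 2.8675 bits

Marginal of Y (column sums):
  P(Y=0) = 0.091 + 0.047 + 0.264 = 0.402
  P(Y=1) = 0.074 + 0.157 + 0.054 = 0.285
  P(Y=2) = 0.026 + 0.092 + 0.195 = 0.313
H(Y) = -[0.402·log₂(0.402) + 0.285·log₂(0.285) + 0.313·log₂(0.313)]
  = 0.52852 + 0.51613 + 0.52451 = 1.5692 bits

H(X|Y) = H(X,Y) - H(Y) = 2.8675 - 1.5692 = 1.2983 bits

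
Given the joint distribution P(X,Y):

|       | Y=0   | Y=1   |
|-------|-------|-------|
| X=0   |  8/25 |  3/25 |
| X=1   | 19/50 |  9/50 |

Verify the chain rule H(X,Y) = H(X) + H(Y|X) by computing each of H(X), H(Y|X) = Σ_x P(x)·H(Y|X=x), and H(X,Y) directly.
H(X) = 0.9896 bits, H(Y|X) = 0.8793 bits, H(X,Y) = 1.8689 bits

Marginal of X (row sums):
  P(X=0) = 8/25 + 3/25 = 11/25
  P(X=1) = 19/50 + 9/50 = 14/25
H(X) = -[(11/25)·log₂(11/25) + (14/25)·log₂(14/25)]
  = 0.52115 + 0.46844 = 0.9896 bits

H(Y|X) = Σ_x P(x)·H(Y|X=x):
  X=0: P(X=0) = 11/25, P(Y|X=0) = (8/11, 3/11) → H(Y|X=0) = 0.84535
  X=1: P(X=1) = 14/25, P(Y|X=1) = (19/28, 9/28) → H(Y|X=1) = 0.90593
H(Y|X) = (11/25)·0.84535 + (14/25)·0.90593 = 0.8793 bits

H(X,Y) = -Σ_{x,y} P(x,y) log₂ P(x,y). Per-cell terms -P(x,y)·log₂P(x,y):
  X=0: 0.52603, 0.36707
  X=1: 0.53045, 0.44531
Sum of the 4 terms: H(X,Y) = 1.8689 bits

Chain rule check:
  H(X) + H(Y|X) = 0.9896 + 0.8793 = 1.8689 bits
  H(X,Y) = 1.8689 bits
✓ Chain rule verified.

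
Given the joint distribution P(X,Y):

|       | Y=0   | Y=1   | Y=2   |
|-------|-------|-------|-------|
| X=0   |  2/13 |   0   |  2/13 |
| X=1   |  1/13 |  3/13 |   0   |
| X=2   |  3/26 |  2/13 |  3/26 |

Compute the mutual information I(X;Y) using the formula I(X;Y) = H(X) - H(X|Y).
0.4081 bits

I(X;Y) = H(X) - H(X|Y)

Marginal of X (row sums):
  P(X=0) = 2/13 + 0 + 2/13 = 4/13
  P(X=1) = 1/13 + 3/13 + 0 = 4/13
  P(X=2) = 3/26 + 2/13 + 3/26 = 5/13
H(X) = -[(4/13)·log₂(4/13) + (4/13)·log₂(4/13) + (5/13)·log₂(5/13)]
  = 0.52321 + 0.52321 + 0.53020 = 1.57662 bits

Marginal of Y (column sums):
  P(Y=0) = 2/13 + 1/13 + 3/26 = 9/26
  P(Y=1) = 0 + 3/13 + 2/13 = 5/13
  P(Y=2) = 2/13 + 0 + 3/26 = 7/26
H(X|Y) = Σ_y P(y)·H(X|Y=y):
  Y=0: P(Y=0) = 9/26, P(X|Y=0) = (4/9, 2/9, 1/3) → H(X|Y=0) = 1.53049
  Y=1: P(Y=1) = 5/13, P(X|Y=1) = (0, 3/5, 2/5) → H(X|Y=1) = 0.97095
  Y=2: P(Y=2) = 7/26, P(X|Y=2) = (4/7, 0, 3/7) → H(X|Y=2) = 0.98523
H(X|Y) = (9/26)·1.53049 + (5/13)·0.97095 + (7/26)·0.98523 = 1.16848 bits

I(X;Y) = H(X) - H(X|Y) = 1.57662 - 1.16848 = 0.4081 bits

Cross-check via I(X;Y) = H(X) + H(Y) - H(X,Y): computing H(Y) from the column sums and H(X,Y) from the 9 cells in the same way gives H(Y) = 1.56967 bits and H(X,Y) = 2.73815 bits, so
I(X;Y) = 1.57662 + 1.56967 - 2.73815 = 0.4081 bits ✓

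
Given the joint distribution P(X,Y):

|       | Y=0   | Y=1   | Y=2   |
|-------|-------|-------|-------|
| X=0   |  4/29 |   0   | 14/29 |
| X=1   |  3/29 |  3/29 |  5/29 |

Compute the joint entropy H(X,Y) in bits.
2.0158 bits

H(X,Y) = -Σ_{x,y} P(x,y) log₂ P(x,y). Per-cell terms -P(x,y)·log₂P(x,y):
  X=0: 0.39420, 0.00000, 0.50720
  X=1: 0.33859, 0.33859, 0.43725
  (cells with P = 0 contribute 0)
Sum of the 6 terms: H(X,Y) = 2.0158 bits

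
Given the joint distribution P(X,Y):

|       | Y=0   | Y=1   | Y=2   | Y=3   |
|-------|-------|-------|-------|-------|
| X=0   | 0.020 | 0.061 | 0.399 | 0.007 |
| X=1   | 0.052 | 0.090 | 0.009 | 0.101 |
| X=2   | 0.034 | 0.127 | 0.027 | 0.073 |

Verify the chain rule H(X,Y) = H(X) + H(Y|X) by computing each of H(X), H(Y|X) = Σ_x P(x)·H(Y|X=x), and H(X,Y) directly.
H(X) = 1.5124 bits, H(Y|X) = 1.3156 bits, H(X,Y) = 2.8280 bits

Marginal of X (row sums):
  P(X=0) = 0.020 + 0.061 + 0.399 + 0.007 = 0.487
  P(X=1) = 0.052 + 0.090 + 0.009 + 0.101 = 0.252
  P(X=2) = 0.034 + 0.127 + 0.027 + 0.073 = 0.261
H(X) = -[0.487·log₂(0.487) + 0.252·log₂(0.252) + 0.261·log₂(0.261)]
  = 0.50551 + 0.50110 + 0.50579 = 1.5124 bits

H(Y|X) = Σ_x P(x)·H(Y|X=x):
  X=0: P(X=0) = 0.487, P(Y|X=0) = (20/487, 61/487, 399/487, 7/487) → H(Y|X=0) = 0.88810
  X=1: P(X=1) = 0.252, P(Y|X=1) = (13/63, 5/14, 1/28, 101/252) → H(Y|X=1) = 1.70070
  X=2: P(X=2) = 0.261, P(Y|X=2) = (34/261, 127/261, 3/29, 73/261) → H(Y|X=2) = 1.74141
H(Y|X) = 0.487·0.88810 + 0.252·1.70070 + 0.261·1.74141 = 1.3156 bits

H(X,Y) = -Σ_{x,y} P(x,y) log₂ P(x,y). Per-cell terms -P(x,y)·log₂P(x,y):
  X=0: 0.11288, 0.24614, 0.52889, 0.05011
  X=1: 0.22180, 0.31265, 0.06116, 0.33406
  X=2: 0.16586, 0.37809, 0.14069, 0.27565
Sum of the 12 terms: H(X,Y) = 2.8280 bits

Chain rule check:
  H(X) + H(Y|X) = 1.5124 + 1.3156 = 2.8280 bits
  H(X,Y) = 2.8280 bits
✓ Chain rule verified.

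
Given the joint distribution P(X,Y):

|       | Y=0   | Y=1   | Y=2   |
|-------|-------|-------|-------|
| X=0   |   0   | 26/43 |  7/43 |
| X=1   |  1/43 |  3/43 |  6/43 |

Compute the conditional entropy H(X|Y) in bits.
0.6246 bits

H(X|Y) = H(X,Y) - H(Y)

H(X,Y) = -Σ_{x,y} P(x,y) log₂ P(x,y). Per-cell terms -P(x,y)·log₂P(x,y):
  X=0: 0.000000, 0.438871, 0.426334
  X=1: 0.126192, 0.267998, 0.396461
  (cells with P = 0 contribute 0)
Sum of the 6 terms: H(X,Y) = 1.655856 bits

Marginal of Y (column sums):
  P(Y=0) = 0 + 1/43 = 1/43
  P(Y=1) = 26/43 + 3/43 = 29/43
  P(Y=2) = 7/43 + 6/43 = 13/43
H(Y) = -[(1/43)·log₂(1/43) + (29/43)·log₂(29/43) + (13/43)·log₂(13/43)]
  = 0.126192 + 0.383261 + 0.521761 = 1.031214 bits

H(X|Y) = H(X,Y) - H(Y) = 1.655856 - 1.031214 = 0.6246 bits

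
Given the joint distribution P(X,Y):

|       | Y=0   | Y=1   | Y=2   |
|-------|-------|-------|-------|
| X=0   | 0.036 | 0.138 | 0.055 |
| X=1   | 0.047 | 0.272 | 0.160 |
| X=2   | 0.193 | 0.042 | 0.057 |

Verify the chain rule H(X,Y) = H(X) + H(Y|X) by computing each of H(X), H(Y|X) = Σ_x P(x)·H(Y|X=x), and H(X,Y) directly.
H(X) = 1.5142 bits, H(Y|X) = 1.3098 bits, H(X,Y) = 2.8241 bits

Marginal of X (row sums):
  P(X=0) = 0.036 + 0.138 + 0.055 = 0.229
  P(X=1) = 0.047 + 0.272 + 0.160 = 0.479
  P(X=2) = 0.193 + 0.042 + 0.057 = 0.292
H(X) = -[0.229·log₂(0.229) + 0.479·log₂(0.479) + 0.292·log₂(0.292)]
  = 0.486987 + 0.508651 + 0.518580 = 1.5142 bits

H(Y|X) = Σ_x P(x)·H(Y|X=x):
  X=0: P(X=0) = 0.229, P(Y|X=0) = (36/229, 138/229, 55/229) → H(Y|X=0) = 1.354189
  X=1: P(X=1) = 0.479, P(Y|X=1) = (47/479, 272/479, 160/479) → H(Y|X=1) = 1.320658
  X=2: P(X=2) = 0.292, P(Y|X=2) = (193/292, 21/146, 57/292) → H(Y|X=2) = 1.257303
H(Y|X) = 0.229·1.354189 + 0.479·1.320658 + 0.292·1.257303 = 1.3098 bits

H(X,Y) = -Σ_{x,y} P(x,y) log₂ P(x,y). Per-cell terms -P(x,y)·log₂P(x,y):
  X=0: 0.172651, 0.394302, 0.230143
  X=1: 0.207326, 0.510903, 0.423017
  X=2: 0.458052, 0.192086, 0.235575
Sum of the 9 terms: H(X,Y) = 2.8241 bits

Chain rule check:
  H(X) + H(Y|X) = 1.5142 + 1.3098 = 2.8240 bits
  H(X,Y) = 2.8241 bits
✓ Chain rule verified (Δ = 0.0001 is 4-dp rounding noise: each of the three values was rounded independently).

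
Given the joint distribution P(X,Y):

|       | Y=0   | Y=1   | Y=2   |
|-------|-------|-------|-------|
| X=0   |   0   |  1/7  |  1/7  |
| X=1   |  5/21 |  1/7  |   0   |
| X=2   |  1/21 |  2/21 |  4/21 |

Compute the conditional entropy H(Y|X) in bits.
1.1089 bits

H(Y|X) = H(X,Y) - H(X)

H(X,Y) = -Σ_{x,y} P(x,y) log₂ P(x,y). Per-cell terms -P(x,y)·log₂P(x,y):
  X=0: 0.00000, 0.40105, 0.40105
  X=1: 0.49295, 0.40105, 0.00000
  X=2: 0.20916, 0.32308, 0.45568
  (cells with P = 0 contribute 0)
Sum of the 9 terms: H(X,Y) = 2.6840 bits

Marginal of X (row sums):
  P(X=0) = 0 + 1/7 + 1/7 = 2/7
  P(X=1) = 5/21 + 1/7 + 0 = 8/21
  P(X=2) = 1/21 + 2/21 + 4/21 = 1/3
H(X) = -[(2/7)·log₂(2/7) + (8/21)·log₂(8/21) + (1/3)·log₂(1/3)]
  = 0.51639 + 0.53041 + 0.52832 = 1.5751 bits

H(Y|X) = H(X,Y) - H(X) = 2.6840 - 1.5751 = 1.1089 bits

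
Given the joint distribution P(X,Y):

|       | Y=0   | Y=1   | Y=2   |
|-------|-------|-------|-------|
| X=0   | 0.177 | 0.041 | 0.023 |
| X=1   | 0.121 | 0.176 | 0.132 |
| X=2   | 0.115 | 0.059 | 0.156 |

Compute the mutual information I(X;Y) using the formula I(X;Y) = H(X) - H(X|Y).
0.1403 bits

I(X;Y) = H(X) - H(X|Y)

Marginal of X (row sums):
  P(X=0) = 0.177 + 0.041 + 0.023 = 0.241
  P(X=1) = 0.121 + 0.176 + 0.132 = 0.429
  P(X=2) = 0.115 + 0.059 + 0.156 = 0.330
H(X) = -[0.241·log₂(0.241) + 0.429·log₂(0.429) + 0.330·log₂(0.330)]
  = 0.49475 + 0.52379 + 0.52782 = 1.54636 bits

Marginal of Y (column sums):
  P(Y=0) = 0.177 + 0.121 + 0.115 = 0.413
  P(Y=1) = 0.041 + 0.176 + 0.059 = 0.276
  P(Y=2) = 0.023 + 0.132 + 0.156 = 0.311
H(X|Y) = Σ_y P(y)·H(X|Y=y):
  Y=0: P(Y=0) = 0.413, P(X|Y=0) = (3/7, 121/413, 115/413) → H(X|Y=0) = 1.55639
  Y=1: P(Y=1) = 0.276, P(X|Y=1) = (41/276, 44/69, 59/276) → H(X|Y=1) = 1.29840
  Y=2: P(Y=2) = 0.311, P(X|Y=2) = (23/311, 132/311, 156/311) → H(X|Y=2) = 1.30191
H(X|Y) = 0.413·1.55639 + 0.276·1.29840 + 0.311·1.30191 = 1.40604 bits

I(X;Y) = H(X) - H(X|Y) = 1.54636 - 1.40604 = 0.1403 bits

Cross-check via I(X;Y) = H(X) + H(Y) - H(X,Y): computing H(Y) from the column sums and H(X,Y) from the 9 cells in the same way gives H(Y) = 1.56354 bits and H(X,Y) = 2.96958 bits, so
I(X;Y) = 1.54636 + 1.56354 - 2.96958 = 0.1403 bits ✓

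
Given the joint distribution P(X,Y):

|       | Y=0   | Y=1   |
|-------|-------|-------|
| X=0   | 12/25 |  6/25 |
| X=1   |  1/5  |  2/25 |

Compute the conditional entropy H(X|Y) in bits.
0.8539 bits

H(X|Y) = H(X,Y) - H(Y)

H(X,Y) = -Σ_{x,y} P(x,y) log₂ P(x,y). Per-cell terms -P(x,y)·log₂P(x,y):
  X=0: 0.50827, 0.49413
  X=1: 0.46439, 0.29151
Sum of the 4 terms: H(X,Y) = 1.7583 bits

Marginal of Y (column sums):
  P(Y=0) = 12/25 + 1/5 = 17/25
  P(Y=1) = 6/25 + 2/25 = 8/25
H(Y) = -[(17/25)·log₂(17/25) + (8/25)·log₂(8/25)]
  = 0.37835 + 0.52603 = 0.9044 bits

H(X|Y) = H(X,Y) - H(Y) = 1.7583 - 0.9044 = 0.8539 bits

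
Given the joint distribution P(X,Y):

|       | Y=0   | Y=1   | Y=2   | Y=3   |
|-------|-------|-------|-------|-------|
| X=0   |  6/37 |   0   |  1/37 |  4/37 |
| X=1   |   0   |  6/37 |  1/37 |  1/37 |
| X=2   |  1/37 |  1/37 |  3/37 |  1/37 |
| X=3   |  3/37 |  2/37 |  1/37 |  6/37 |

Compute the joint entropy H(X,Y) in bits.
3.4246 bits

H(X,Y) = -Σ_{x,y} P(x,y) log₂ P(x,y). Per-cell terms -P(x,y)·log₂P(x,y):
  X=0: 0.42559, 0.00000, 0.14080, 0.34697
  X=1: 0.00000, 0.42559, 0.14080, 0.14080
  X=2: 0.14080, 0.14080, 0.29388, 0.14080
  X=3: 0.29388, 0.22754, 0.14080, 0.42559
  (cells with P = 0 contribute 0)
Sum of the 16 terms: H(X,Y) = 3.4246 bits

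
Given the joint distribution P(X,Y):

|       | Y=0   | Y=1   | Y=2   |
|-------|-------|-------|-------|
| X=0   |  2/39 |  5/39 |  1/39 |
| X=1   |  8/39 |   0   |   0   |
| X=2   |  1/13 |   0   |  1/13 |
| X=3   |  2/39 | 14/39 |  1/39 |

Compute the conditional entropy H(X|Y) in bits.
1.2436 bits

H(X|Y) = H(X,Y) - H(Y)

H(X,Y) = -Σ_{x,y} P(x,y) log₂ P(x,y). Per-cell terms -P(x,y)·log₂P(x,y):
  X=0: 0.21976, 0.37993, 0.13552
  X=1: 0.46880, 0.00000, 0.00000
  X=2: 0.28465, 0.00000, 0.28465
  X=3: 0.21976, 0.53058, 0.13552
  (cells with P = 0 contribute 0)
Sum of the 12 terms: H(X,Y) = 2.6592 bits

Marginal of Y (column sums):
  P(Y=0) = 2/39 + 8/39 + 1/13 + 2/39 = 5/13
  P(Y=1) = 5/39 + 0 + 0 + 14/39 = 19/39
  P(Y=2) = 1/39 + 0 + 1/13 + 1/39 = 5/39
H(Y) = -[(5/13)·log₂(5/13) + (19/39)·log₂(19/39) + (5/39)·log₂(5/39)]
  = 0.53020 + 0.50544 + 0.37993 = 1.4156 bits

H(X|Y) = H(X,Y) - H(Y) = 2.6592 - 1.4156 = 1.2436 bits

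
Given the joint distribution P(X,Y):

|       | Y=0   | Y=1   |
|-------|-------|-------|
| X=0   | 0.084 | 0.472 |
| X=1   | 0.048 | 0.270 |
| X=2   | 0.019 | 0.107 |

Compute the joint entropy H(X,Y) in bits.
1.9854 bits

H(X,Y) = -Σ_{x,y} P(x,y) log₂ P(x,y). Per-cell terms -P(x,y)·log₂P(x,y):
  X=0: 0.300171, 0.511243
  X=1: 0.210279, 0.510022
  X=2: 0.108639, 0.345002
Sum of the 6 terms: H(X,Y) = 1.9854 bits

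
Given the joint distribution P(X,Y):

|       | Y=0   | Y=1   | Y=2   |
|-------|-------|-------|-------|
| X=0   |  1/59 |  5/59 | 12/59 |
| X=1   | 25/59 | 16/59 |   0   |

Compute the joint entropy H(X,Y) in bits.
1.9042 bits

H(X,Y) = -Σ_{x,y} P(x,y) log₂ P(x,y). Per-cell terms -P(x,y)·log₂P(x,y):
  X=0: 0.0997, 0.3018, 0.4673
  X=1: 0.5249, 0.5105, 0.0000
  (cells with P = 0 contribute 0)
Sum of the 6 terms: H(X,Y) = 1.9042 bits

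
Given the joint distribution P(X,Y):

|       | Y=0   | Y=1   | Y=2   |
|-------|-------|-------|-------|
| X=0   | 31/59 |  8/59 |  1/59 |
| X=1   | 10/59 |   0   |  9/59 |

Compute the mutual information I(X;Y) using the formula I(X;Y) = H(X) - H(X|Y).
0.2701 bits

I(X;Y) = H(X) - H(X|Y)

Marginal of X (row sums):
  P(X=0) = 31/59 + 8/59 + 1/59 = 40/59
  P(X=1) = 10/59 + 0 + 9/59 = 19/59
H(X) = -[(40/59)·log₂(40/59) + (19/59)·log₂(19/59)]
  = 0.380146 + 0.526434 = 0.90658 bits

Marginal of Y (column sums):
  P(Y=0) = 31/59 + 10/59 = 41/59
  P(Y=1) = 8/59 + 0 = 8/59
  P(Y=2) = 1/59 + 9/59 = 10/59
H(X|Y) = Σ_y P(y)·H(X|Y=y):
  Y=0: P(Y=0) = 41/59, P(X|Y=0) = (31/41, 10/41) → H(X|Y=0) = 0.801470
  Y=1: P(Y=1) = 8/59, P(X|Y=1) = (1, 0) → H(X|Y=1) = 0.000000
  Y=2: P(Y=2) = 10/59, P(X|Y=2) = (1/10, 9/10) → H(X|Y=2) = 0.468996
H(X|Y) = (41/59)·0.801470 + (8/59)·0.000000 + (10/59)·0.468996 = 0.63644 bits

I(X;Y) = H(X) - H(X|Y) = 0.90658 - 0.63644 = 0.2701 bits

Cross-check via I(X;Y) = H(X) + H(Y) - H(X,Y): computing H(Y) from the column sums and H(X,Y) from the 6 cells in the same way gives H(Y) = 1.18978 bits and H(X,Y) = 1.82622 bits, so
I(X;Y) = 0.90658 + 1.18978 - 1.82622 = 0.2701 bits ✓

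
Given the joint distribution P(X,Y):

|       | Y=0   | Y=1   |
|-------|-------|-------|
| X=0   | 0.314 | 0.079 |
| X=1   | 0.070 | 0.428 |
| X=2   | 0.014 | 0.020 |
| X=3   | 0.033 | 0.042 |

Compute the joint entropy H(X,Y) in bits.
2.1602 bits

H(X,Y) = -Σ_{x,y} P(x,y) log₂ P(x,y). Per-cell terms -P(x,y)·log₂P(x,y):
  X=0: 0.5247, 0.2893
  X=1: 0.2686, 0.5240
  X=2: 0.0862, 0.1129
  X=3: 0.1624, 0.1921
Sum of the 8 terms: H(X,Y) = 2.1602 bits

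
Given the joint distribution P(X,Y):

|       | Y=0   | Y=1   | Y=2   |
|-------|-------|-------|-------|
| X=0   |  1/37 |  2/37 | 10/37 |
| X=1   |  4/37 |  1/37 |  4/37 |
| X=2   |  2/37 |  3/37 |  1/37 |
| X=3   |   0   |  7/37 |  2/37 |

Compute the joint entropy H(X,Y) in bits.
3.0574 bits

H(X,Y) = -Σ_{x,y} P(x,y) log₂ P(x,y). Per-cell terms -P(x,y)·log₂P(x,y):
  X=0: 0.1408, 0.2275, 0.5101
  X=1: 0.3470, 0.1408, 0.3470
  X=2: 0.2275, 0.2939, 0.1408
  X=3: 0.0000, 0.4545, 0.2275
  (cells with P = 0 contribute 0)
Sum of the 12 terms: H(X,Y) = 3.0574 bits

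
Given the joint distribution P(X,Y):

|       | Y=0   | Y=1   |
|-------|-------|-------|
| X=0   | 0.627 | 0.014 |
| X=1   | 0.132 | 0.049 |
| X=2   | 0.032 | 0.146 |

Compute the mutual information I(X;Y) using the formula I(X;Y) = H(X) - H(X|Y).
0.3689 bits

I(X;Y) = H(X) - H(X|Y)

Marginal of X (row sums):
  P(X=0) = 0.627 + 0.014 = 0.641
  P(X=1) = 0.132 + 0.049 = 0.181
  P(X=2) = 0.032 + 0.146 = 0.178
H(X) = -[0.641·log₂(0.641) + 0.181·log₂(0.181) + 0.178·log₂(0.178)]
  = 0.4113 + 0.4463 + 0.4432 = 1.3008 bits

Marginal of Y (column sums):
  P(Y=0) = 0.627 + 0.132 + 0.032 = 0.791
  P(Y=1) = 0.014 + 0.049 + 0.146 = 0.209
H(X|Y) = Σ_y P(y)·H(X|Y=y):
  Y=0: P(Y=0) = 0.791, P(X|Y=0) = (627/791, 132/791, 32/791) → H(X|Y=0) = 0.8840
  Y=1: P(Y=1) = 0.209, P(X|Y=1) = (14/209, 49/209, 146/209) → H(X|Y=1) = 1.1134
H(X|Y) = 0.791·0.8840 + 0.209·1.1134 = 0.9319 bits

I(X;Y) = H(X) - H(X|Y) = 1.3008 - 0.9319 = 0.3689 bits

Cross-check via I(X;Y) = H(X) + H(Y) - H(X,Y): computing H(Y) from the column sums and H(X,Y) from the 6 cells in the same way gives H(Y) = 0.7396 bits and H(X,Y) = 1.6715 bits, so
I(X;Y) = 1.3008 + 0.7396 - 1.6715 = 0.3689 bits ✓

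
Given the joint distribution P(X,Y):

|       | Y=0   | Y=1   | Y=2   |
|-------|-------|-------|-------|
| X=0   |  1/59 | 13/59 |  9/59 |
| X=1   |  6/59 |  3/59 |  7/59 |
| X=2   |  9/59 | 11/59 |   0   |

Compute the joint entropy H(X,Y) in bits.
2.7787 bits

H(X,Y) = -Σ_{x,y} P(x,y) log₂ P(x,y). Per-cell terms -P(x,y)·log₂P(x,y):
  X=0: 0.0997, 0.4808, 0.4138
  X=1: 0.3354, 0.2185, 0.3649
  X=2: 0.4138, 0.4518, 0.0000
  (cells with P = 0 contribute 0)
Sum of the 9 terms: H(X,Y) = 2.7787 bits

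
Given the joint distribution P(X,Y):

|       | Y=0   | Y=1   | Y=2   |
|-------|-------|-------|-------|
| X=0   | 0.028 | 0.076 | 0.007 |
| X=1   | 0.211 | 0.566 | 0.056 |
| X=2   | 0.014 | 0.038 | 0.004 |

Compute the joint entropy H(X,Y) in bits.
1.9457 bits

H(X,Y) = -Σ_{x,y} P(x,y) log₂ P(x,y). Per-cell terms -P(x,y)·log₂P(x,y):
  X=0: 0.14444, 0.28256, 0.05011
  X=1: 0.47363, 0.46476, 0.23287
  X=2: 0.08622, 0.17928, 0.03186
Sum of the 9 terms: H(X,Y) = 1.9457 bits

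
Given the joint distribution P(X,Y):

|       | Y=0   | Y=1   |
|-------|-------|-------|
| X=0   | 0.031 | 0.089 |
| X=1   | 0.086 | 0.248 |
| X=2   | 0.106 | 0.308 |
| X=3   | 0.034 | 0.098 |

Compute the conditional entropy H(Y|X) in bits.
0.8222 bits

H(Y|X) = H(X,Y) - H(X)

H(X,Y) = -Σ_{x,y} P(x,y) log₂ P(x,y). Per-cell terms -P(x,y)·log₂P(x,y):
  X=0: 0.15536, 0.31061
  X=1: 0.30440, 0.49887
  X=2: 0.34321, 0.52329
  X=3: 0.16586, 0.32841
Sum of the 8 terms: H(X,Y) = 2.6300 bits

Marginal of X (row sums):
  P(X=0) = 0.031 + 0.089 = 0.120
  P(X=1) = 0.086 + 0.248 = 0.334
  P(X=2) = 0.106 + 0.308 = 0.414
  P(X=3) = 0.034 + 0.098 = 0.132
H(X) = -[0.120·log₂(0.120) + 0.334·log₂(0.334) + 0.414·log₂(0.414) + 0.132·log₂(0.132)]
  = 0.36707 + 0.52841 + 0.52673 + 0.38562 = 1.8078 bits

H(Y|X) = H(X,Y) - H(X) = 2.6300 - 1.8078 = 0.8222 bits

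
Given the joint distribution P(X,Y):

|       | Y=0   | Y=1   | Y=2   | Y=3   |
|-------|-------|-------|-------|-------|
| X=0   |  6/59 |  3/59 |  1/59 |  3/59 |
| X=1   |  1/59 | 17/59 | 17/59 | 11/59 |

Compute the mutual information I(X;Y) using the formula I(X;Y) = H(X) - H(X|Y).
0.2116 bits

I(X;Y) = H(X) - H(X|Y)

Marginal of X (row sums):
  P(X=0) = 6/59 + 3/59 + 1/59 + 3/59 = 13/59
  P(X=1) = 1/59 + 17/59 + 17/59 + 11/59 = 46/59
H(X) = -[(13/59)·log₂(13/59) + (46/59)·log₂(46/59)]
  = 0.4808 + 0.2800 = 0.7608 bits

Marginal of Y (column sums):
  P(Y=0) = 6/59 + 1/59 = 7/59
  P(Y=1) = 3/59 + 17/59 = 20/59
  P(Y=2) = 1/59 + 17/59 = 18/59
  P(Y=3) = 3/59 + 11/59 = 14/59
H(X|Y) = Σ_y P(y)·H(X|Y=y):
  Y=0: P(Y=0) = 7/59, P(X|Y=0) = (6/7, 1/7) → H(X|Y=0) = 0.5917
  Y=1: P(Y=1) = 20/59, P(X|Y=1) = (3/20, 17/20) → H(X|Y=1) = 0.6098
  Y=2: P(Y=2) = 18/59, P(X|Y=2) = (1/18, 17/18) → H(X|Y=2) = 0.3095
  Y=3: P(Y=3) = 14/59, P(X|Y=3) = (3/14, 11/14) → H(X|Y=3) = 0.7496
H(X|Y) = (7/59)·0.5917 + (20/59)·0.6098 + (18/59)·0.3095 + (14/59)·0.7496 = 0.5492 bits

I(X;Y) = H(X) - H(X|Y) = 0.7608 - 0.5492 = 0.2116 bits

Cross-check via I(X;Y) = H(X) + H(Y) - H(X,Y): computing H(Y) from the column sums and H(X,Y) from the 8 cells in the same way gives H(Y) = 1.9089 bits and H(X,Y) = 2.4581 bits, so
I(X;Y) = 0.7608 + 1.9089 - 2.4581 = 0.2116 bits ✓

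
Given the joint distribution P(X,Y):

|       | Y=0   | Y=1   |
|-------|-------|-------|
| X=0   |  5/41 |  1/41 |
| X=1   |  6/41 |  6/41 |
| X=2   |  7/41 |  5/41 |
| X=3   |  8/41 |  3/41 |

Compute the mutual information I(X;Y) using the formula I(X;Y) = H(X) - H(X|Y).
0.0460 bits

I(X;Y) = H(X) - H(X|Y)

Marginal of X (row sums):
  P(X=0) = 5/41 + 1/41 = 6/41
  P(X=1) = 6/41 + 6/41 = 12/41
  P(X=2) = 7/41 + 5/41 = 12/41
  P(X=3) = 8/41 + 3/41 = 11/41
H(X) = -[(6/41)·log₂(6/41) + (12/41)·log₂(12/41) + (12/41)·log₂(12/41) + (11/41)·log₂(11/41)]
  = 0.4057 + 0.5188 + 0.5188 + 0.5093 = 1.9526 bits

Marginal of Y (column sums):
  P(Y=0) = 5/41 + 6/41 + 7/41 + 8/41 = 26/41
  P(Y=1) = 1/41 + 6/41 + 5/41 + 3/41 = 15/41
H(X|Y) = Σ_y P(y)·H(X|Y=y):
  Y=0: P(Y=0) = 26/41, P(X|Y=0) = (5/26, 3/13, 7/26, 4/13) → H(X|Y=0) = 1.9785
  Y=1: P(Y=1) = 15/41, P(X|Y=1) = (1/15, 2/5, 1/3, 1/5) → H(X|Y=1) = 1.7819
H(X|Y) = (26/41)·1.9785 + (15/41)·1.7819 = 1.9066 bits

I(X;Y) = H(X) - H(X|Y) = 1.9526 - 1.9066 = 0.0460 bits

Cross-check via I(X;Y) = H(X) + H(Y) - H(X,Y): computing H(Y) from the column sums and H(X,Y) from the 8 cells in the same way gives H(Y) = 0.9474 bits and H(X,Y) = 2.8540 bits, so
I(X;Y) = 1.9526 + 0.9474 - 2.8540 = 0.0460 bits ✓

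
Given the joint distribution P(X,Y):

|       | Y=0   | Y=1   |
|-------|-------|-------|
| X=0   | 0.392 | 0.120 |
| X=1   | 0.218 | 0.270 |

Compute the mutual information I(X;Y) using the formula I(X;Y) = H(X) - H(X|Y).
0.0786 bits

I(X;Y) = H(X) - H(X|Y)

Marginal of X (row sums):
  P(X=0) = 0.392 + 0.120 = 0.512
  P(X=1) = 0.218 + 0.270 = 0.488
H(X) = -[0.512·log₂(0.512) + 0.488·log₂(0.488)]
  = 0.4945 + 0.5051 = 0.9996 bits

Marginal of Y (column sums):
  P(Y=0) = 0.392 + 0.218 = 0.610
  P(Y=1) = 0.120 + 0.270 = 0.390
H(X|Y) = Σ_y P(y)·H(X|Y=y):
  Y=0: P(Y=0) = 0.610, P(X|Y=0) = (196/305, 109/305) → H(X|Y=0) = 0.9405
  Y=1: P(Y=1) = 0.390, P(X|Y=1) = (4/13, 9/13) → H(X|Y=1) = 0.8905
H(X|Y) = 0.610·0.9405 + 0.390·0.8905 = 0.9210 bits

I(X;Y) = H(X) - H(X|Y) = 0.9996 - 0.9210 = 0.0786 bits

Cross-check via I(X;Y) = H(X) + H(Y) - H(X,Y): computing H(Y) from the column sums and H(X,Y) from the 4 cells in the same way gives H(Y) = 0.9648 bits and H(X,Y) = 1.8858 bits, so
I(X;Y) = 0.9996 + 0.9648 - 1.8858 = 0.0786 bits ✓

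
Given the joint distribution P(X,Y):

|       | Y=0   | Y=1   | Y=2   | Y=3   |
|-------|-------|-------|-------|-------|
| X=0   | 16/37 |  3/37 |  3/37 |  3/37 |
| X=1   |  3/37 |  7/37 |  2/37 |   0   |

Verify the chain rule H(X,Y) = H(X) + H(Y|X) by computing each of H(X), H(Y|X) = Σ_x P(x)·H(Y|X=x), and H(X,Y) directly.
H(X) = 0.9090 bits, H(Y|X) = 1.4715 bits, H(X,Y) = 2.3805 bits

Marginal of X (row sums):
  P(X=0) = 16/37 + 3/37 + 3/37 + 3/37 = 25/37
  P(X=1) = 3/37 + 7/37 + 2/37 + 0 = 12/37
H(X) = -[(25/37)·log₂(25/37) + (12/37)·log₂(12/37)]
  = 0.38216 + 0.52686 = 0.9090 bits

H(Y|X) = Σ_x P(x)·H(Y|X=x):
  X=0: P(X=0) = 25/37, P(Y|X=0) = (16/25, 3/25, 3/25, 3/25) → H(Y|X=0) = 1.51327
  X=1: P(X=1) = 12/37, P(Y|X=1) = (1/4, 7/12, 1/6, 0) → H(Y|X=1) = 1.38443
H(Y|X) = (25/37)·1.51327 + (12/37)·1.38443 = 1.4715 bits

H(X,Y) = -Σ_{x,y} P(x,y) log₂ P(x,y). Per-cell terms -P(x,y)·log₂P(x,y):
  X=0: 0.52301, 0.29388, 0.29388, 0.29388
  X=1: 0.29388, 0.45445, 0.22754, 0.00000
  (cells with P = 0 contribute 0)
Sum of the 8 terms: H(X,Y) = 2.3805 bits

Chain rule check:
  H(X) + H(Y|X) = 0.9090 + 1.4715 = 2.3805 bits
  H(X,Y) = 2.3805 bits
✓ Chain rule verified.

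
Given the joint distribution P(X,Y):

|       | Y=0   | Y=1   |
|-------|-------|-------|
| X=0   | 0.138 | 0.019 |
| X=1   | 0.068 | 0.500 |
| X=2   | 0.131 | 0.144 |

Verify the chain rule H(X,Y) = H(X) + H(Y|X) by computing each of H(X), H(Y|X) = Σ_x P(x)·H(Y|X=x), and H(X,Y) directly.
H(X) = 1.3951 bits, H(Y|X) = 0.6583 bits, H(X,Y) = 2.0534 bits

Marginal of X (row sums):
  P(X=0) = 0.138 + 0.019 = 0.157
  P(X=1) = 0.068 + 0.500 = 0.568
  P(X=2) = 0.131 + 0.144 = 0.275
H(X) = -[0.157·log₂(0.157) + 0.568·log₂(0.568) + 0.275·log₂(0.275)]
  = 0.41937 + 0.46351 + 0.51219 = 1.3951 bits

H(Y|X) = Σ_x P(x)·H(Y|X=x):
  X=0: P(X=0) = 0.157, P(Y|X=0) = (138/157, 19/157) → H(Y|X=0) = 0.53228
  X=1: P(X=1) = 0.568, P(Y|X=1) = (17/142, 125/142) → H(Y|X=1) = 0.52855
  X=2: P(X=2) = 0.275, P(Y|X=2) = (131/275, 144/275) → H(Y|X=2) = 0.99839
H(Y|X) = 0.157·0.53228 + 0.568·0.52855 + 0.275·0.99839 = 0.6583 bits

H(X,Y) = -Σ_{x,y} P(x,y) log₂ P(x,y). Per-cell terms -P(x,y)·log₂P(x,y):
  X=0: 0.39430, 0.10864
  X=1: 0.26373, 0.50000
  X=2: 0.38414, 0.40260
Sum of the 6 terms: H(X,Y) = 2.0534 bits

Chain rule check:
  H(X) + H(Y|X) = 1.3951 + 0.6583 = 2.0534 bits
  H(X,Y) = 2.0534 bits
✓ Chain rule verified.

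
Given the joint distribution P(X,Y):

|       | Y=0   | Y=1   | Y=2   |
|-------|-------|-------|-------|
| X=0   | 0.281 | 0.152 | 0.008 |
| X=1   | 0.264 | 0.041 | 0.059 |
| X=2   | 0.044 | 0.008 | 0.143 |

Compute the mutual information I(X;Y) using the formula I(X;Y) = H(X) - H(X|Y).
0.3236 bits

I(X;Y) = H(X) - H(X|Y)

Marginal of X (row sums):
  P(X=0) = 0.281 + 0.152 + 0.008 = 0.441
  P(X=1) = 0.264 + 0.041 + 0.059 = 0.364
  P(X=2) = 0.044 + 0.008 + 0.143 = 0.195
H(X) = -[0.441·log₂(0.441) + 0.364·log₂(0.364) + 0.195·log₂(0.195)]
  = 0.5209 + 0.5307 + 0.4599 = 1.5115 bits

Marginal of Y (column sums):
  P(Y=0) = 0.281 + 0.264 + 0.044 = 0.589
  P(Y=1) = 0.152 + 0.041 + 0.008 = 0.201
  P(Y=2) = 0.008 + 0.059 + 0.143 = 0.210
H(X|Y) = Σ_y P(y)·H(X|Y=y):
  Y=0: P(Y=0) = 0.589, P(X|Y=0) = (281/589, 264/589, 44/589) → H(X|Y=0) = 1.3079
  Y=1: P(Y=1) = 0.201, P(X|Y=1) = (152/201, 41/201, 8/201) → H(X|Y=1) = 0.9578
  Y=2: P(Y=2) = 0.210, P(X|Y=2) = (4/105, 59/210, 143/210) → H(X|Y=2) = 1.0717
H(X|Y) = 0.589·1.3079 + 0.201·0.9578 + 0.210·1.0717 = 1.1879 bits

I(X;Y) = H(X) - H(X|Y) = 1.5115 - 1.1879 = 0.3236 bits

Cross-check via I(X;Y) = H(X) + H(Y) - H(X,Y): computing H(Y) from the column sums and H(X,Y) from the 9 cells in the same way gives H(Y) = 1.3879 bits and H(X,Y) = 2.5758 bits, so
I(X;Y) = 1.5115 + 1.3879 - 2.5758 = 0.3236 bits ✓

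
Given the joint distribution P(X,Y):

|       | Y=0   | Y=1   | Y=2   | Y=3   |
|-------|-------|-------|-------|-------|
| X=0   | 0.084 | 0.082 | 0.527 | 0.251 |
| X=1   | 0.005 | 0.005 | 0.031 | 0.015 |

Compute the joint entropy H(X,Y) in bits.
1.9063 bits

H(X,Y) = -Σ_{x,y} P(x,y) log₂ P(x,y). Per-cell terms -P(x,y)·log₂P(x,y):
  X=0: 0.30017, 0.29588, 0.48701, 0.50055
  X=1: 0.03822, 0.03822, 0.15536, 0.09088
Sum of the 8 terms: H(X,Y) = 1.9063 bits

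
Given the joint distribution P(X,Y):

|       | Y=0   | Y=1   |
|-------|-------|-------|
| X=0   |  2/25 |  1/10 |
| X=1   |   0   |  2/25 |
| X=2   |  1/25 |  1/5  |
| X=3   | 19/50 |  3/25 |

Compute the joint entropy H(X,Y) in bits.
2.4629 bits

H(X,Y) = -Σ_{x,y} P(x,y) log₂ P(x,y). Per-cell terms -P(x,y)·log₂P(x,y):
  X=0: 0.29151, 0.33219
  X=1: 0.00000, 0.29151
  X=2: 0.18575, 0.46439
  X=3: 0.53045, 0.36707
  (cells with P = 0 contribute 0)
Sum of the 8 terms: H(X,Y) = 2.4629 bits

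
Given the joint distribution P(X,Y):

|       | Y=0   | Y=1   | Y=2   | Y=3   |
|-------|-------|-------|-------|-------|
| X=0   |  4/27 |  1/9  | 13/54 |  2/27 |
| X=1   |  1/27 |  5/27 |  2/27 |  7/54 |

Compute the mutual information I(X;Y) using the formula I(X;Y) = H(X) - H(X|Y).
0.1272 bits

I(X;Y) = H(X) - H(X|Y)

Marginal of X (row sums):
  P(X=0) = 4/27 + 1/9 + 13/54 + 2/27 = 31/54
  P(X=1) = 1/27 + 5/27 + 2/27 + 7/54 = 23/54
H(X) = -[(31/54)·log₂(31/54) + (23/54)·log₂(23/54)]
  = 0.45966 + 0.52445 = 0.98411 bits

Marginal of Y (column sums):
  P(Y=0) = 4/27 + 1/27 = 5/27
  P(Y=1) = 1/9 + 5/27 = 8/27
  P(Y=2) = 13/54 + 2/27 = 17/54
  P(Y=3) = 2/27 + 7/54 = 11/54
H(X|Y) = Σ_y P(y)·H(X|Y=y):
  Y=0: P(Y=0) = 5/27, P(X|Y=0) = (4/5, 1/5) → H(X|Y=0) = 0.72193
  Y=1: P(Y=1) = 8/27, P(X|Y=1) = (3/8, 5/8) → H(X|Y=1) = 0.95443
  Y=2: P(Y=2) = 17/54, P(X|Y=2) = (13/17, 4/17) → H(X|Y=2) = 0.78713
  Y=3: P(Y=3) = 11/54, P(X|Y=3) = (4/11, 7/11) → H(X|Y=3) = 0.94566
H(X|Y) = (5/27)·0.72193 + (8/27)·0.95443 + (17/54)·0.78713 + (11/54)·0.94566 = 0.85692 bits

I(X;Y) = H(X) - H(X|Y) = 0.98411 - 0.85692 = 0.1272 bits

Cross-check via I(X;Y) = H(X) + H(Y) - H(X,Y): computing H(Y) from the column sums and H(X,Y) from the 8 cells in the same way gives H(Y) = 1.96304 bits and H(X,Y) = 2.81996 bits, so
I(X;Y) = 0.98411 + 1.96304 - 2.81996 = 0.1272 bits ✓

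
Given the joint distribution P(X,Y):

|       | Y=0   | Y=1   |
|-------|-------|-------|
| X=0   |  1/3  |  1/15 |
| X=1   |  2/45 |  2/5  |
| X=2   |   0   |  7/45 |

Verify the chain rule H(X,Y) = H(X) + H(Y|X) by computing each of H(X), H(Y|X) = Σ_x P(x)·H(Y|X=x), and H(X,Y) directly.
H(X) = 1.4663 bits, H(Y|X) = 0.4685 bits, H(X,Y) = 1.9348 bits

Marginal of X (row sums):
  P(X=0) = 1/3 + 1/15 = 2/5
  P(X=1) = 2/45 + 2/5 = 4/9
  P(X=2) = 0 + 7/45 = 7/45
H(X) = -[(2/5)·log₂(2/5) + (4/9)·log₂(4/9) + (7/45)·log₂(7/45)]
  = 0.52877 + 0.51997 + 0.41759 = 1.4663 bits

H(Y|X) = Σ_x P(x)·H(Y|X=x):
  X=0: P(X=0) = 2/5, P(Y|X=0) = (5/6, 1/6) → H(Y|X=0) = 0.65002
  X=1: P(X=1) = 4/9, P(Y|X=1) = (1/10, 9/10) → H(Y|X=1) = 0.46900
  X=2: P(X=2) = 7/45, P(Y|X=2) = (0, 1) → H(Y|X=2) = 0.00000
H(Y|X) = (2/5)·0.65002 + (4/9)·0.46900 + (7/45)·0.00000 = 0.4685 bits

H(X,Y) = -Σ_{x,y} P(x,y) log₂ P(x,y). Per-cell terms -P(x,y)·log₂P(x,y):
  X=0: 0.52832, 0.26046
  X=1: 0.19964, 0.52877
  X=2: 0.00000, 0.41759
  (cells with P = 0 contribute 0)
Sum of the 6 terms: H(X,Y) = 1.9348 bits

Chain rule check:
  H(X) + H(Y|X) = 1.4663 + 0.4685 = 1.9348 bits
  H(X,Y) = 1.9348 bits
✓ Chain rule verified.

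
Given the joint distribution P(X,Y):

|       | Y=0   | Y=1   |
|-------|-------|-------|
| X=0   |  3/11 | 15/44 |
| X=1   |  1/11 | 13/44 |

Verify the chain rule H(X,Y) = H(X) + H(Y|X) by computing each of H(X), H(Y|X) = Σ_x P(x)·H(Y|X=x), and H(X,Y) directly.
H(X) = 0.9624 bits, H(Y|X) = 0.9123 bits, H(X,Y) = 1.8747 bits

Marginal of X (row sums):
  P(X=0) = 3/11 + 15/44 = 27/44
  P(X=1) = 1/11 + 13/44 = 17/44
H(X) = -[(27/44)·log₂(27/44) + (17/44)·log₂(17/44)]
  = 0.4323 + 0.5301 = 0.9624 bits

H(Y|X) = Σ_x P(x)·H(Y|X=x):
  X=0: P(X=0) = 27/44, P(Y|X=0) = (4/9, 5/9) → H(Y|X=0) = 0.9911
  X=1: P(X=1) = 17/44, P(Y|X=1) = (4/17, 13/17) → H(Y|X=1) = 0.7871
H(Y|X) = (27/44)·0.9911 + (17/44)·0.7871 = 0.9123 bits

H(X,Y) = -Σ_{x,y} P(x,y) log₂ P(x,y). Per-cell terms -P(x,y)·log₂P(x,y):
  X=0: 0.5112, 0.5293
  X=1: 0.3145, 0.5197
Sum of the 4 terms: H(X,Y) = 1.8747 bits

Chain rule check:
  H(X) + H(Y|X) = 0.9624 + 0.9123 = 1.8747 bits
  H(X,Y) = 1.8747 bits
✓ Chain rule verified.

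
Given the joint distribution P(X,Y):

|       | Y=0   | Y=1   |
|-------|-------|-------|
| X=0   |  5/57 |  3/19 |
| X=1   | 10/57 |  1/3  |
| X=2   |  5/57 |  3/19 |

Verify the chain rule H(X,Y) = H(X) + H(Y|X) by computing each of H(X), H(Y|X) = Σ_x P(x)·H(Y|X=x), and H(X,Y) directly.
H(X) = 1.4910 bits, H(Y|X) = 0.9347 bits, H(X,Y) = 2.4257 bits

Marginal of X (row sums):
  P(X=0) = 5/57 + 3/19 = 14/57
  P(X=1) = 10/57 + 1/3 = 29/57
  P(X=2) = 5/57 + 3/19 = 14/57
H(X) = -[(14/57)·log₂(14/57) + (29/57)·log₂(29/57) + (14/57)·log₂(14/57)]
  = 0.49750 + 0.49601 + 0.49750 = 1.4910 bits

H(Y|X) = Σ_x P(x)·H(Y|X=x):
  X=0: P(X=0) = 14/57, P(Y|X=0) = (5/14, 9/14) → H(Y|X=0) = 0.94029
  X=1: P(X=1) = 29/57, P(Y|X=1) = (10/29, 19/29) → H(Y|X=1) = 0.92936
  X=2: P(X=2) = 14/57, P(Y|X=2) = (5/14, 9/14) → H(Y|X=2) = 0.94029
H(Y|X) = (14/57)·0.94029 + (29/57)·0.92936 + (14/57)·0.94029 = 0.9347 bits

H(X,Y) = -Σ_{x,y} P(x,y) log₂ P(x,y). Per-cell terms -P(x,y)·log₂P(x,y):
  X=0: 0.30798, 0.42047
  X=1: 0.44052, 0.52832
  X=2: 0.30798, 0.42047
Sum of the 6 terms: H(X,Y) = 2.4257 bits

Chain rule check:
  H(X) + H(Y|X) = 1.4910 + 0.9347 = 2.4257 bits
  H(X,Y) = 2.4257 bits
✓ Chain rule verified.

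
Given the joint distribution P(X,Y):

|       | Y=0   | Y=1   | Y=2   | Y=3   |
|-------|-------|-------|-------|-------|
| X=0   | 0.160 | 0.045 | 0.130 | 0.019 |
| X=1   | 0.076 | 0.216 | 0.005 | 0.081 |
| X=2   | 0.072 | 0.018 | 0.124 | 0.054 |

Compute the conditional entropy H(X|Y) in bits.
1.2286 bits

H(X|Y) = H(X,Y) - H(Y)

H(X,Y) = -Σ_{x,y} P(x,y) log₂ P(x,y). Per-cell terms -P(x,y)·log₂P(x,y):
  X=0: 0.42302, 0.20133, 0.38264, 0.10864
  X=1: 0.28256, 0.47755, 0.03822, 0.29370
  X=2: 0.27330, 0.10433, 0.37344, 0.22739
Sum of the 12 terms: H(X,Y) = 3.1861 bits

Marginal of Y (column sums):
  P(Y=0) = 0.160 + 0.076 + 0.072 = 0.308
  P(Y=1) = 0.045 + 0.216 + 0.018 = 0.279
  P(Y=2) = 0.130 + 0.005 + 0.124 = 0.259
  P(Y=3) = 0.019 + 0.081 + 0.054 = 0.154
H(Y) = -[0.308·log₂(0.308) + 0.279·log₂(0.279) + 0.259·log₂(0.259) + 0.154·log₂(0.154)]
  = 0.52329 + 0.51382 + 0.50478 + 0.41565 = 1.9575 bits

H(X|Y) = H(X,Y) - H(Y) = 3.1861 - 1.9575 = 1.2286 bits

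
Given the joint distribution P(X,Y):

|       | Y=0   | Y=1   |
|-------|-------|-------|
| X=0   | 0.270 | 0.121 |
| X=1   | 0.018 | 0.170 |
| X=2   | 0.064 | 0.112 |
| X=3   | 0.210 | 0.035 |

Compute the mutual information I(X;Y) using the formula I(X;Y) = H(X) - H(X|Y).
0.2429 bits

I(X;Y) = H(X) - H(X|Y)

Marginal of X (row sums):
  P(X=0) = 0.270 + 0.121 = 0.391
  P(X=1) = 0.018 + 0.170 = 0.188
  P(X=2) = 0.064 + 0.112 = 0.176
  P(X=3) = 0.210 + 0.035 = 0.245
H(X) = -[0.391·log₂(0.391) + 0.188·log₂(0.188) + 0.176·log₂(0.176) + 0.245·log₂(0.245)]
  = 0.52971 + 0.45330 + 0.44112 + 0.49714 = 1.9213 bits

Marginal of Y (column sums):
  P(Y=0) = 0.270 + 0.018 + 0.064 + 0.210 = 0.562
  P(Y=1) = 0.121 + 0.170 + 0.112 + 0.035 = 0.438
H(X|Y) = Σ_y P(y)·H(X|Y=y):
  Y=0: P(Y=0) = 0.562, P(X|Y=0) = (135/281, 9/281, 32/281, 105/281) → H(X|Y=0) = 1.55473
  Y=1: P(Y=1) = 0.438, P(X|Y=1) = (121/438, 85/219, 56/219, 35/438) → H(X|Y=1) = 1.83705
H(X|Y) = 0.562·1.55473 + 0.438·1.83705 = 1.6784 bits

I(X;Y) = H(X) - H(X|Y) = 1.9213 - 1.6784 = 0.2429 bits

Cross-check via I(X;Y) = H(X) + H(Y) - H(X,Y): computing H(Y) from the column sums and H(X,Y) from the 8 cells in the same way gives H(Y) = 0.9889 bits and H(X,Y) = 2.6673 bits, so
I(X;Y) = 1.9213 + 0.9889 - 2.6673 = 0.2429 bits ✓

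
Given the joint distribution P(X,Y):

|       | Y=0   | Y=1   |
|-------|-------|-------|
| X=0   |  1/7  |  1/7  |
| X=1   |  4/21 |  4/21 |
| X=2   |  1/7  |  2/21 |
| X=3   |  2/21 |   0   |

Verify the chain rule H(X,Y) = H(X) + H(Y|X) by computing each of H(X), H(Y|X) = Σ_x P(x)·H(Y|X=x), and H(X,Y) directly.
H(X) = 1.8628 bits, H(Y|X) = 0.8978 bits, H(X,Y) = 2.7607 bits

Marginal of X (row sums):
  P(X=0) = 1/7 + 1/7 = 2/7
  P(X=1) = 4/21 + 4/21 = 8/21
  P(X=2) = 1/7 + 2/21 = 5/21
  P(X=3) = 2/21 + 0 = 2/21
H(X) = -[(2/7)·log₂(2/7) + (8/21)·log₂(8/21) + (5/21)·log₂(5/21) + (2/21)·log₂(2/21)]
  = 0.51639 + 0.53041 + 0.49295 + 0.32308 = 1.8628 bits

H(Y|X) = Σ_x P(x)·H(Y|X=x):
  X=0: P(X=0) = 2/7, P(Y|X=0) = (1/2, 1/2) → H(Y|X=0) = 1.00000
  X=1: P(X=1) = 8/21, P(Y|X=1) = (1/2, 1/2) → H(Y|X=1) = 1.00000
  X=2: P(X=2) = 5/21, P(Y|X=2) = (3/5, 2/5) → H(Y|X=2) = 0.97095
  X=3: P(X=3) = 2/21, P(Y|X=3) = (1, 0) → H(Y|X=3) = 0.00000
H(Y|X) = (2/7)·1.00000 + (8/21)·1.00000 + (5/21)·0.97095 + (2/21)·0.00000 = 0.8978 bits

H(X,Y) = -Σ_{x,y} P(x,y) log₂ P(x,y). Per-cell terms -P(x,y)·log₂P(x,y):
  X=0: 0.40105, 0.40105
  X=1: 0.45568, 0.45568
  X=2: 0.40105, 0.32308
  X=3: 0.32308, 0.00000
  (cells with P = 0 contribute 0)
Sum of the 8 terms: H(X,Y) = 2.7607 bits

Chain rule check:
  H(X) + H(Y|X) = 1.8628 + 0.8978 = 2.7606 bits
  H(X,Y) = 2.7607 bits
✓ Chain rule verified (Δ = 0.0001 is 4-dp rounding noise: each of the three values was rounded independently).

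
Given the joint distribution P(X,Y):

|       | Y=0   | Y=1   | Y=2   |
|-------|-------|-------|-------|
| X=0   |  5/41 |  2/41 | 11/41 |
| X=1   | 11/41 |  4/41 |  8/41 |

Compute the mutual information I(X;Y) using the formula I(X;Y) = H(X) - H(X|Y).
0.0501 bits

I(X;Y) = H(X) - H(X|Y)

Marginal of X (row sums):
  P(X=0) = 5/41 + 2/41 + 11/41 = 18/41
  P(X=1) = 11/41 + 4/41 + 8/41 = 23/41
H(X) = -[(18/41)·log₂(18/41) + (23/41)·log₂(23/41)]
  = 0.5214 + 0.4678 = 0.9892 bits

Marginal of Y (column sums):
  P(Y=0) = 5/41 + 11/41 = 16/41
  P(Y=1) = 2/41 + 4/41 = 6/41
  P(Y=2) = 11/41 + 8/41 = 19/41
H(X|Y) = Σ_y P(y)·H(X|Y=y):
  Y=0: P(Y=0) = 16/41, P(X|Y=0) = (5/16, 11/16) → H(X|Y=0) = 0.8960
  Y=1: P(Y=1) = 6/41, P(X|Y=1) = (1/3, 2/3) → H(X|Y=1) = 0.9183
  Y=2: P(Y=2) = 19/41, P(X|Y=2) = (11/19, 8/19) → H(X|Y=2) = 0.9819
H(X|Y) = (16/41)·0.8960 + (6/41)·0.9183 + (19/41)·0.9819 = 0.9391 bits

I(X;Y) = H(X) - H(X|Y) = 0.9892 - 0.9391 = 0.0501 bits

Cross-check via I(X;Y) = H(X) + H(Y) - H(X,Y): computing H(Y) from the column sums and H(X,Y) from the 6 cells in the same way gives H(Y) = 1.4497 bits and H(X,Y) = 2.3888 bits, so
I(X;Y) = 0.9892 + 1.4497 - 2.3888 = 0.0501 bits ✓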